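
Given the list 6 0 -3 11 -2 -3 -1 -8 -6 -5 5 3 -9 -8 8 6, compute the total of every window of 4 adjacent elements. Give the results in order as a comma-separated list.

(6, 0, -3, 11) → sum 14
(0, -3, 11, -2) → sum 6
(-3, 11, -2, -3) → sum 3
(11, -2, -3, -1) → sum 5
(-2, -3, -1, -8) → sum -14
(-3, -1, -8, -6) → sum -18
(-1, -8, -6, -5) → sum -20
(-8, -6, -5, 5) → sum -14
(-6, -5, 5, 3) → sum -3
(-5, 5, 3, -9) → sum -6
(5, 3, -9, -8) → sum -9
(3, -9, -8, 8) → sum -6
(-9, -8, 8, 6) → sum -3

14, 6, 3, 5, -14, -18, -20, -14, -3, -6, -9, -6, -3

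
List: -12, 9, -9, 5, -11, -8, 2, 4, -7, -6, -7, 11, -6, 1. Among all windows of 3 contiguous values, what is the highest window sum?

6

Window sums for each of the 12 positions:
[-12, 9, -9] → sum -12
[9, -9, 5] → sum 5
[-9, 5, -11] → sum -15
[5, -11, -8] → sum -14
[-11, -8, 2] → sum -17
[-8, 2, 4] → sum -2
[2, 4, -7] → sum -1
[4, -7, -6] → sum -9
[-7, -6, -7] → sum -20
[-6, -7, 11] → sum -2
[-7, 11, -6] → sum -2
[11, -6, 1] → sum 6
Highest of these is 6.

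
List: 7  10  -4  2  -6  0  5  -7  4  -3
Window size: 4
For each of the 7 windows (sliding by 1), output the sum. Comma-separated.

Sliding a size-4 window across the 10 values:
[7, 10, -4, 2] → sum 15
[10, -4, 2, -6] → sum 2
[-4, 2, -6, 0] → sum -8
[2, -6, 0, 5] → sum 1
[-6, 0, 5, -7] → sum -8
[0, 5, -7, 4] → sum 2
[5, -7, 4, -3] → sum -1

15, 2, -8, 1, -8, 2, -1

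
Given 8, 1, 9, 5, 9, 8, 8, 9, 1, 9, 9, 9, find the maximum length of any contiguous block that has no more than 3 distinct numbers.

add 8: window [8] (1 distinct), len 1
add 1: window [8, 1] (2 distinct), len 2
add 9: window [8, 1, 9] (3 distinct), len 3
add 5: window [1, 9, 5] (3 distinct), len 3
add 9: window [1, 9, 5, 9] (3 distinct), len 4
add 8: window [9, 5, 9, 8] (3 distinct), len 4
add 8: window [9, 5, 9, 8, 8] (3 distinct), len 5
add 9: window [9, 5, 9, 8, 8, 9] (3 distinct), len 6
add 1: window [9, 8, 8, 9, 1] (3 distinct), len 5
add 9: window [9, 8, 8, 9, 1, 9] (3 distinct), len 6
add 9: window [9, 8, 8, 9, 1, 9, 9] (3 distinct), len 7
add 9: window [9, 8, 8, 9, 1, 9, 9, 9] (3 distinct), len 8
Longest length with ≤3 distinct: 8.

8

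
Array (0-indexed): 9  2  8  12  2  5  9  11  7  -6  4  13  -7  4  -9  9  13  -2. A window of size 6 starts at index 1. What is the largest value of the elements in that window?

12

Elements at indices 1..6: 2, 8, 12, 2, 5, 9
max(2, 8, 12, 2, 5, 9) = 12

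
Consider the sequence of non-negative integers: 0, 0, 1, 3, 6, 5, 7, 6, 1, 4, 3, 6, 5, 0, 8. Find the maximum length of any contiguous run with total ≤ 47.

14

Extend to the right; shrink from the left whenever the sum exceeds 47:
add 0: [0] sum 0, len 1
add 0: [0, 0] sum 0, len 2
add 1: [0, 0, 1] sum 1, len 3
add 3: [0, 0, 1, 3] sum 4, len 4
add 6: [0, 0, 1, 3, 6] sum 10, len 5
add 5: [0, 0, 1, 3, 6, 5] sum 15, len 6
add 7: [0, 0, 1, 3, 6, 5, 7] sum 22, len 7
add 6: [0, 0, 1, 3, 6, 5, 7, 6] sum 28, len 8
add 1: [0, 0, 1, 3, 6, 5, 7, 6, 1] sum 29, len 9
add 4: [0, 0, 1, 3, 6, 5, 7, 6, 1, 4] sum 33, len 10
add 3: [0, 0, 1, 3, 6, 5, 7, 6, 1, 4, 3] sum 36, len 11
add 6: [0, 0, 1, 3, 6, 5, 7, 6, 1, 4, 3, 6] sum 42, len 12
add 5: [0, 0, 1, 3, 6, 5, 7, 6, 1, 4, 3, 6, 5] sum 47, len 13
add 0: [0, 0, 1, 3, 6, 5, 7, 6, 1, 4, 3, 6, 5, 0] sum 47, len 14
add 8: [5, 7, 6, 1, 4, 3, 6, 5, 0, 8] sum 45, len 10
Longest length seen: 14.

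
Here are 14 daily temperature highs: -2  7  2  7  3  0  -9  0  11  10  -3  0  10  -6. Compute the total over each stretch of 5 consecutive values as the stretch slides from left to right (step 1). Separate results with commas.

(-2, 7, 2, 7, 3) → sum 17
(7, 2, 7, 3, 0) → sum 19
(2, 7, 3, 0, -9) → sum 3
(7, 3, 0, -9, 0) → sum 1
(3, 0, -9, 0, 11) → sum 5
(0, -9, 0, 11, 10) → sum 12
(-9, 0, 11, 10, -3) → sum 9
(0, 11, 10, -3, 0) → sum 18
(11, 10, -3, 0, 10) → sum 28
(10, -3, 0, 10, -6) → sum 11

17, 19, 3, 1, 5, 12, 9, 18, 28, 11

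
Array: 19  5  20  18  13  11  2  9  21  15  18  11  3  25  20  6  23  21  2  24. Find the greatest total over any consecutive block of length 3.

[19, 5, 20] → sum 44
[5, 20, 18] → sum 43
[20, 18, 13] → sum 51
[18, 13, 11] → sum 42
[13, 11, 2] → sum 26
[11, 2, 9] → sum 22
[2, 9, 21] → sum 32
[9, 21, 15] → sum 45
[21, 15, 18] → sum 54
[15, 18, 11] → sum 44
[18, 11, 3] → sum 32
[11, 3, 25] → sum 39
[3, 25, 20] → sum 48
[25, 20, 6] → sum 51
[20, 6, 23] → sum 49
[6, 23, 21] → sum 50
[23, 21, 2] → sum 46
[21, 2, 24] → sum 47
Greatest of these is 54.

54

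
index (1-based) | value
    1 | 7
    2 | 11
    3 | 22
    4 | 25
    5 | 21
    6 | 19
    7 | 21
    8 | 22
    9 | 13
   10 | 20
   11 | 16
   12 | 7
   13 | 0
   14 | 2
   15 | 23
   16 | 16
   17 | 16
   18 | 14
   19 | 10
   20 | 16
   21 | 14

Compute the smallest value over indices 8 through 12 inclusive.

Elements at indices 8..12: 22, 13, 20, 16, 7
min(22, 13, 20, 16, 7) = 7

7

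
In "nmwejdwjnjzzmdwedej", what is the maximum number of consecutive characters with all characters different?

6

[n] len 1
[n, m] len 2
[n, m, w] len 3
[n, m, w, e] len 4
[n, m, w, e, j] len 5
[n, m, w, e, j, d] len 6
[e, j, d, w] len 4
[d, w, j] len 3
[d, w, j, n] len 4
[n, j] len 2
[n, j, z] len 3
[z] len 1
[z, m] len 2
[z, m, d] len 3
[z, m, d, w] len 4
[z, m, d, w, e] len 5
[w, e, d] len 3
[d, e] len 2
[d, e, j] len 3
Longest all-distinct length: 6.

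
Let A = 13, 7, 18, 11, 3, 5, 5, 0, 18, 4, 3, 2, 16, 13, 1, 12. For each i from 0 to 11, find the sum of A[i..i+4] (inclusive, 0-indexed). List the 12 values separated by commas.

(13, 7, 18, 11, 3) → sum 52
(7, 18, 11, 3, 5) → sum 44
(18, 11, 3, 5, 5) → sum 42
(11, 3, 5, 5, 0) → sum 24
(3, 5, 5, 0, 18) → sum 31
(5, 5, 0, 18, 4) → sum 32
(5, 0, 18, 4, 3) → sum 30
(0, 18, 4, 3, 2) → sum 27
(18, 4, 3, 2, 16) → sum 43
(4, 3, 2, 16, 13) → sum 38
(3, 2, 16, 13, 1) → sum 35
(2, 16, 13, 1, 12) → sum 44

52, 44, 42, 24, 31, 32, 30, 27, 43, 38, 35, 44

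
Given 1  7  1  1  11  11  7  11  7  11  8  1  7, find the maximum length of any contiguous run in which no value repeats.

4

add 1: [1] len 1
add 7: [1, 7] len 2
add 1 (repeat 1, move left end past it): [7, 1] len 2
add 1 (repeat 1, move left end past it): [1] len 1
add 11: [1, 11] len 2
add 11 (repeat 11, move left end past it): [11] len 1
add 7: [11, 7] len 2
add 11 (repeat 11, move left end past it): [7, 11] len 2
add 7 (repeat 7, move left end past it): [11, 7] len 2
add 11 (repeat 11, move left end past it): [7, 11] len 2
add 8: [7, 11, 8] len 3
add 1: [7, 11, 8, 1] len 4
add 7 (repeat 7, move left end past it): [11, 8, 1, 7] len 4
Longest all-distinct length: 4.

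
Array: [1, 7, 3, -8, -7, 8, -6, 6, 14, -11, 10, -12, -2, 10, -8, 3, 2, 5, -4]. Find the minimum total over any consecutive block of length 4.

-15

(1, 7, 3, -8) → sum 3
(7, 3, -8, -7) → sum -5
(3, -8, -7, 8) → sum -4
(-8, -7, 8, -6) → sum -13
(-7, 8, -6, 6) → sum 1
(8, -6, 6, 14) → sum 22
(-6, 6, 14, -11) → sum 3
(6, 14, -11, 10) → sum 19
(14, -11, 10, -12) → sum 1
(-11, 10, -12, -2) → sum -15
(10, -12, -2, 10) → sum 6
(-12, -2, 10, -8) → sum -12
(-2, 10, -8, 3) → sum 3
(10, -8, 3, 2) → sum 7
(-8, 3, 2, 5) → sum 2
(3, 2, 5, -4) → sum 6
Minimum of these is -15.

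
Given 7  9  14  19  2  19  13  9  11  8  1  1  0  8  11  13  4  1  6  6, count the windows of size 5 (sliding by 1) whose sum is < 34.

(7, 9, 14, 19, 2) → sum 51
(9, 14, 19, 2, 19) → sum 63
(14, 19, 2, 19, 13) → sum 67
(19, 2, 19, 13, 9) → sum 62
(2, 19, 13, 9, 11) → sum 54
(19, 13, 9, 11, 8) → sum 60
(13, 9, 11, 8, 1) → sum 42
(9, 11, 8, 1, 1) → sum 30  < 34 ✓
(11, 8, 1, 1, 0) → sum 21  < 34 ✓
(8, 1, 1, 0, 8) → sum 18  < 34 ✓
(1, 1, 0, 8, 11) → sum 21  < 34 ✓
(1, 0, 8, 11, 13) → sum 33  < 34 ✓
(0, 8, 11, 13, 4) → sum 36
(8, 11, 13, 4, 1) → sum 37
(11, 13, 4, 1, 6) → sum 35
(13, 4, 1, 6, 6) → sum 30  < 34 ✓
6 windows satisfy the condition.

6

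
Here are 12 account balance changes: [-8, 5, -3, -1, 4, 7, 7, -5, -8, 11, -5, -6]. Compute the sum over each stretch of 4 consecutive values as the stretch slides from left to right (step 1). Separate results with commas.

(-8, 5, -3, -1) → sum -7
(5, -3, -1, 4) → sum 5
(-3, -1, 4, 7) → sum 7
(-1, 4, 7, 7) → sum 17
(4, 7, 7, -5) → sum 13
(7, 7, -5, -8) → sum 1
(7, -5, -8, 11) → sum 5
(-5, -8, 11, -5) → sum -7
(-8, 11, -5, -6) → sum -8

-7, 5, 7, 17, 13, 1, 5, -7, -8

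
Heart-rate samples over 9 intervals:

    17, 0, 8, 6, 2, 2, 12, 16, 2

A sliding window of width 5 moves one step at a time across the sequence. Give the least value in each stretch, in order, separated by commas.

[17, 0, 8, 6, 2] → min 0
[0, 8, 6, 2, 2] → min 0
[8, 6, 2, 2, 12] → min 2
[6, 2, 2, 12, 16] → min 2
[2, 2, 12, 16, 2] → min 2

0, 0, 2, 2, 2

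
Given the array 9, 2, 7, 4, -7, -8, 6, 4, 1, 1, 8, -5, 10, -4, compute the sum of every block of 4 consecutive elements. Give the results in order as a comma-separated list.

22, 6, -4, -5, -5, 3, 12, 14, 5, 14, 9

[9, 2, 7, 4] → sum 22
[2, 7, 4, -7] → sum 6
[7, 4, -7, -8] → sum -4
[4, -7, -8, 6] → sum -5
[-7, -8, 6, 4] → sum -5
[-8, 6, 4, 1] → sum 3
[6, 4, 1, 1] → sum 12
[4, 1, 1, 8] → sum 14
[1, 1, 8, -5] → sum 5
[1, 8, -5, 10] → sum 14
[8, -5, 10, -4] → sum 9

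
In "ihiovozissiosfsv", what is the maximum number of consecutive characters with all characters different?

[i] len 1
[i, h] len 2
[h, i] len 2
[h, i, o] len 3
[h, i, o, v] len 4
[v, o] len 2
[v, o, z] len 3
[v, o, z, i] len 4
[v, o, z, i, s] len 5
[s] len 1
[s, i] len 2
[s, i, o] len 3
[i, o, s] len 3
[i, o, s, f] len 4
[f, s] len 2
[f, s, v] len 3
Longest all-distinct length: 5.

5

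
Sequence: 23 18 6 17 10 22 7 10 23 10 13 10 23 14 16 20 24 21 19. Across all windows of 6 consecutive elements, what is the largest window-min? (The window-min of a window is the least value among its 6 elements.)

14

Each size-6 window and its min:
(23, 18, 6, 17, 10, 22) → min 6
(18, 6, 17, 10, 22, 7) → min 6
(6, 17, 10, 22, 7, 10) → min 6
(17, 10, 22, 7, 10, 23) → min 7
(10, 22, 7, 10, 23, 10) → min 7
(22, 7, 10, 23, 10, 13) → min 7
(7, 10, 23, 10, 13, 10) → min 7
(10, 23, 10, 13, 10, 23) → min 10
(23, 10, 13, 10, 23, 14) → min 10
(10, 13, 10, 23, 14, 16) → min 10
(13, 10, 23, 14, 16, 20) → min 10
(10, 23, 14, 16, 20, 24) → min 10
(23, 14, 16, 20, 24, 21) → min 14
(14, 16, 20, 24, 21, 19) → min 14
Largest of these is 14.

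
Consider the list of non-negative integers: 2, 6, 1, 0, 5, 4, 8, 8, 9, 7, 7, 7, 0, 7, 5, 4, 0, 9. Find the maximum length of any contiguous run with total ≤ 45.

9

Extend to the right; shrink from the left whenever the sum exceeds 45:
add 2: [2] sum 2, len 1
add 6: [2, 6] sum 8, len 2
add 1: [2, 6, 1] sum 9, len 3
add 0: [2, 6, 1, 0] sum 9, len 4
add 5: [2, 6, 1, 0, 5] sum 14, len 5
add 4: [2, 6, 1, 0, 5, 4] sum 18, len 6
add 8: [2, 6, 1, 0, 5, 4, 8] sum 26, len 7
add 8: [2, 6, 1, 0, 5, 4, 8, 8] sum 34, len 8
add 9: [2, 6, 1, 0, 5, 4, 8, 8, 9] sum 43, len 9
add 7: [1, 0, 5, 4, 8, 8, 9, 7] sum 42, len 8
add 7: [4, 8, 8, 9, 7, 7] sum 43, len 6
add 7: [8, 9, 7, 7, 7] sum 38, len 5
add 0: [8, 9, 7, 7, 7, 0] sum 38, len 6
add 7: [8, 9, 7, 7, 7, 0, 7] sum 45, len 7
add 5: [9, 7, 7, 7, 0, 7, 5] sum 42, len 7
add 4: [7, 7, 7, 0, 7, 5, 4] sum 37, len 7
add 0: [7, 7, 7, 0, 7, 5, 4, 0] sum 37, len 8
add 9: [7, 7, 0, 7, 5, 4, 0, 9] sum 39, len 8
Longest length seen: 9.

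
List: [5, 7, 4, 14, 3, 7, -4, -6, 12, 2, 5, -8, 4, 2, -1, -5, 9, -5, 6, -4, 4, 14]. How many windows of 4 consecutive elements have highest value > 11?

(5, 7, 4, 14) → max 14  > 11 ✓
(7, 4, 14, 3) → max 14  > 11 ✓
(4, 14, 3, 7) → max 14  > 11 ✓
(14, 3, 7, -4) → max 14  > 11 ✓
(3, 7, -4, -6) → max 7
(7, -4, -6, 12) → max 12  > 11 ✓
(-4, -6, 12, 2) → max 12  > 11 ✓
(-6, 12, 2, 5) → max 12  > 11 ✓
(12, 2, 5, -8) → max 12  > 11 ✓
(2, 5, -8, 4) → max 5
(5, -8, 4, 2) → max 5
(-8, 4, 2, -1) → max 4
(4, 2, -1, -5) → max 4
(2, -1, -5, 9) → max 9
(-1, -5, 9, -5) → max 9
(-5, 9, -5, 6) → max 9
(9, -5, 6, -4) → max 9
(-5, 6, -4, 4) → max 6
(6, -4, 4, 14) → max 14  > 11 ✓
9 windows satisfy the condition.

9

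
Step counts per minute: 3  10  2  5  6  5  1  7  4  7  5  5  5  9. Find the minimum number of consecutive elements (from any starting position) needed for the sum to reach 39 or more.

7

add 3: running sum 3 < 39
add 10: running sum 13 < 39
add 2: running sum 15 < 39
add 5: running sum 20 < 39
add 6: running sum 26 < 39
add 5: running sum 31 < 39
add 1: running sum 32 < 39
add 7: shortest ending here [3, 10, 2, 5, 6, 5, 1, 7] sum 39, len 8
add 4: shortest ending here [10, 2, 5, 6, 5, 1, 7, 4] sum 40, len 8
add 7: shortest ending here [10, 2, 5, 6, 5, 1, 7, 4, 7] sum 47, len 9
add 5: shortest ending here [5, 6, 5, 1, 7, 4, 7, 5] sum 40, len 8
add 5: shortest ending here [6, 5, 1, 7, 4, 7, 5, 5] sum 40, len 8
add 5: shortest ending here [5, 1, 7, 4, 7, 5, 5, 5] sum 39, len 8
add 9: shortest ending here [7, 4, 7, 5, 5, 5, 9] sum 42, len 7
Shortest qualifying length: 7.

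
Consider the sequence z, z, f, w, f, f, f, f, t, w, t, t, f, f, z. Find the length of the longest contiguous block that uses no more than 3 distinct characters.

add z: window [z] (1 distinct), len 1
add z: window [z, z] (1 distinct), len 2
add f: window [z, z, f] (2 distinct), len 3
add w: window [z, z, f, w] (3 distinct), len 4
add f: window [z, z, f, w, f] (3 distinct), len 5
add f: window [z, z, f, w, f, f] (3 distinct), len 6
add f: window [z, z, f, w, f, f, f] (3 distinct), len 7
add f: window [z, z, f, w, f, f, f, f] (3 distinct), len 8
add t: window [f, w, f, f, f, f, t] (3 distinct), len 7
add w: window [f, w, f, f, f, f, t, w] (3 distinct), len 8
add t: window [f, w, f, f, f, f, t, w, t] (3 distinct), len 9
add t: window [f, w, f, f, f, f, t, w, t, t] (3 distinct), len 10
add f: window [f, w, f, f, f, f, t, w, t, t, f] (3 distinct), len 11
add f: window [f, w, f, f, f, f, t, w, t, t, f, f] (3 distinct), len 12
add z: window [t, t, f, f, z] (3 distinct), len 5
Longest length with ≤3 distinct: 12.

12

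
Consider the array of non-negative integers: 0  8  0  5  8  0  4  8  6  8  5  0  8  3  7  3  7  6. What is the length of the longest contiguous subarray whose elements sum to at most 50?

[0] sum 0 len 1
[0, 8] sum 8 len 2
[0, 8, 0] sum 8 len 3
[0, 8, 0, 5] sum 13 len 4
[0, 8, 0, 5, 8] sum 21 len 5
[0, 8, 0, 5, 8, 0] sum 21 len 6
[0, 8, 0, 5, 8, 0, 4] sum 25 len 7
[0, 8, 0, 5, 8, 0, 4, 8] sum 33 len 8
[0, 8, 0, 5, 8, 0, 4, 8, 6] sum 39 len 9
[0, 8, 0, 5, 8, 0, 4, 8, 6, 8] sum 47 len 10
[0, 5, 8, 0, 4, 8, 6, 8, 5] sum 44 len 9
[0, 5, 8, 0, 4, 8, 6, 8, 5, 0] sum 44 len 10
[8, 0, 4, 8, 6, 8, 5, 0, 8] sum 47 len 9
[8, 0, 4, 8, 6, 8, 5, 0, 8, 3] sum 50 len 10
[0, 4, 8, 6, 8, 5, 0, 8, 3, 7] sum 49 len 10
[8, 6, 8, 5, 0, 8, 3, 7, 3] sum 48 len 9
[6, 8, 5, 0, 8, 3, 7, 3, 7] sum 47 len 9
[8, 5, 0, 8, 3, 7, 3, 7, 6] sum 47 len 9
Longest length seen: 10.

10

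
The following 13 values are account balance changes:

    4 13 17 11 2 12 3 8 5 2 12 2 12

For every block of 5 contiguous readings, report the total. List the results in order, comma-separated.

47, 55, 45, 36, 30, 30, 30, 29, 33

4 13 17 11 2 → sum 47
13 17 11 2 12 → sum 55
17 11 2 12 3 → sum 45
11 2 12 3 8 → sum 36
2 12 3 8 5 → sum 30
12 3 8 5 2 → sum 30
3 8 5 2 12 → sum 30
8 5 2 12 2 → sum 29
5 2 12 2 12 → sum 33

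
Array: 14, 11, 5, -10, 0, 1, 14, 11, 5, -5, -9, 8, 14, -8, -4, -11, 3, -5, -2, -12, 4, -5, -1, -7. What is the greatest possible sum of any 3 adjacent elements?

30

(14, 11, 5) → sum 30
(11, 5, -10) → sum 6
(5, -10, 0) → sum -5
(-10, 0, 1) → sum -9
(0, 1, 14) → sum 15
(1, 14, 11) → sum 26
(14, 11, 5) → sum 30
(11, 5, -5) → sum 11
(5, -5, -9) → sum -9
(-5, -9, 8) → sum -6
(-9, 8, 14) → sum 13
(8, 14, -8) → sum 14
(14, -8, -4) → sum 2
(-8, -4, -11) → sum -23
(-4, -11, 3) → sum -12
(-11, 3, -5) → sum -13
(3, -5, -2) → sum -4
(-5, -2, -12) → sum -19
(-2, -12, 4) → sum -10
(-12, 4, -5) → sum -13
(4, -5, -1) → sum -2
(-5, -1, -7) → sum -13
Greatest of these is 30.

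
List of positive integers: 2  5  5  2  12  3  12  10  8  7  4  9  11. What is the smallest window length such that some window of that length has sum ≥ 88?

add 2: running sum 2 < 88
add 5: running sum 7 < 88
add 5: running sum 12 < 88
add 2: running sum 14 < 88
add 12: running sum 26 < 88
add 3: running sum 29 < 88
add 12: running sum 41 < 88
add 10: running sum 51 < 88
add 8: running sum 59 < 88
add 7: running sum 66 < 88
add 4: running sum 70 < 88
add 9: running sum 79 < 88
add 11: shortest ending here [5, 5, 2, 12, 3, 12, 10, 8, 7, 4, 9, 11] sum 88, len 12
Shortest qualifying length: 12.

12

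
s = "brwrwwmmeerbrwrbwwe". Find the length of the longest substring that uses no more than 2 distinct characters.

5

Extend right; when distinct count exceeds 2, shrink from the left:
add b: window [b] (1 distinct), len 1
add r: window [b, r] (2 distinct), len 2
add w: window [r, w] (2 distinct), len 2
add r: window [r, w, r] (2 distinct), len 3
add w: window [r, w, r, w] (2 distinct), len 4
add w: window [r, w, r, w, w] (2 distinct), len 5
add m: window [w, w, m] (2 distinct), len 3
add m: window [w, w, m, m] (2 distinct), len 4
add e: window [m, m, e] (2 distinct), len 3
add e: window [m, m, e, e] (2 distinct), len 4
add r: window [e, e, r] (2 distinct), len 3
add b: window [r, b] (2 distinct), len 2
add r: window [r, b, r] (2 distinct), len 3
add w: window [r, w] (2 distinct), len 2
add r: window [r, w, r] (2 distinct), len 3
add b: window [r, b] (2 distinct), len 2
add w: window [b, w] (2 distinct), len 2
add w: window [b, w, w] (2 distinct), len 3
add e: window [w, w, e] (2 distinct), len 3
Longest length with ≤2 distinct: 5.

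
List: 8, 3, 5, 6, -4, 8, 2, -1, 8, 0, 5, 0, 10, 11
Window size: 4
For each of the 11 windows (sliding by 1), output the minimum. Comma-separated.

3, -4, -4, -4, -4, -1, -1, -1, 0, 0, 0

[8, 3, 5, 6] → min 3
[3, 5, 6, -4] → min -4
[5, 6, -4, 8] → min -4
[6, -4, 8, 2] → min -4
[-4, 8, 2, -1] → min -4
[8, 2, -1, 8] → min -1
[2, -1, 8, 0] → min -1
[-1, 8, 0, 5] → min -1
[8, 0, 5, 0] → min 0
[0, 5, 0, 10] → min 0
[5, 0, 10, 11] → min 0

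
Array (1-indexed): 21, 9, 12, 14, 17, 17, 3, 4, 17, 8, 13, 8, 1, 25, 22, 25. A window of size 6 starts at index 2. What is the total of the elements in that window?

Elements at indices 2..7: 9, 12, 14, 17, 17, 3
sum(9, 12, 14, 17, 17, 3) = 72

72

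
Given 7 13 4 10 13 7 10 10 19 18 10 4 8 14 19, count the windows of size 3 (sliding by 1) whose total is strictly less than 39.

7 13 4 → sum 24  < 39 ✓
13 4 10 → sum 27  < 39 ✓
4 10 13 → sum 27  < 39 ✓
10 13 7 → sum 30  < 39 ✓
13 7 10 → sum 30  < 39 ✓
7 10 10 → sum 27  < 39 ✓
10 10 19 → sum 39
10 19 18 → sum 47
19 18 10 → sum 47
18 10 4 → sum 32  < 39 ✓
10 4 8 → sum 22  < 39 ✓
4 8 14 → sum 26  < 39 ✓
8 14 19 → sum 41
9 windows satisfy the condition.

9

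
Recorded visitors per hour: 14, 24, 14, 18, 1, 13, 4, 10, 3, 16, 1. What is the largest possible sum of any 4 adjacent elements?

70

[14, 24, 14, 18] → sum 70
[24, 14, 18, 1] → sum 57
[14, 18, 1, 13] → sum 46
[18, 1, 13, 4] → sum 36
[1, 13, 4, 10] → sum 28
[13, 4, 10, 3] → sum 30
[4, 10, 3, 16] → sum 33
[10, 3, 16, 1] → sum 30
Largest of these is 70.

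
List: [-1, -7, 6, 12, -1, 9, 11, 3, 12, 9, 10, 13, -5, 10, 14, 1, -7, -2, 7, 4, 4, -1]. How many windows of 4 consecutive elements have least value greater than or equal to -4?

9

[-1, -7, 6, 12] → min -7
[-7, 6, 12, -1] → min -7
[6, 12, -1, 9] → min -1  ≥ -4 ✓
[12, -1, 9, 11] → min -1  ≥ -4 ✓
[-1, 9, 11, 3] → min -1  ≥ -4 ✓
[9, 11, 3, 12] → min 3  ≥ -4 ✓
[11, 3, 12, 9] → min 3  ≥ -4 ✓
[3, 12, 9, 10] → min 3  ≥ -4 ✓
[12, 9, 10, 13] → min 9  ≥ -4 ✓
[9, 10, 13, -5] → min -5
[10, 13, -5, 10] → min -5
[13, -5, 10, 14] → min -5
[-5, 10, 14, 1] → min -5
[10, 14, 1, -7] → min -7
[14, 1, -7, -2] → min -7
[1, -7, -2, 7] → min -7
[-7, -2, 7, 4] → min -7
[-2, 7, 4, 4] → min -2  ≥ -4 ✓
[7, 4, 4, -1] → min -1  ≥ -4 ✓
9 windows satisfy the condition.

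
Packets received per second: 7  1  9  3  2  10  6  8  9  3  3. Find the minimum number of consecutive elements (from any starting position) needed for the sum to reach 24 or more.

add 7: running sum 7 < 24
add 1: running sum 8 < 24
add 9: running sum 17 < 24
add 3: running sum 20 < 24
add 2: running sum 22 < 24
add 10: shortest ending here [9, 3, 2, 10] sum 24, len 4
add 6: shortest ending here [9, 3, 2, 10, 6] sum 30, len 5
add 8: shortest ending here [10, 6, 8] sum 24, len 3
add 9: shortest ending here [10, 6, 8, 9] sum 33, len 4
add 3: shortest ending here [6, 8, 9, 3] sum 26, len 4
add 3: shortest ending here [6, 8, 9, 3, 3] sum 29, len 5
Shortest qualifying length: 3.

3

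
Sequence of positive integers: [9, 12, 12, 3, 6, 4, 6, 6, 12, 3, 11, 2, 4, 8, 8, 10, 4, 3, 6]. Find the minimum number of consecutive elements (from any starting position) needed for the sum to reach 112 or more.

add 9: running sum 9 < 112
add 12: running sum 21 < 112
add 12: running sum 33 < 112
add 3: running sum 36 < 112
add 6: running sum 42 < 112
add 4: running sum 46 < 112
add 6: running sum 52 < 112
add 6: running sum 58 < 112
add 12: running sum 70 < 112
add 3: running sum 73 < 112
add 11: running sum 84 < 112
add 2: running sum 86 < 112
add 4: running sum 90 < 112
add 8: running sum 98 < 112
add 8: running sum 106 < 112
end 15: [9, 12, 12, 3, 6, 4, 6, 6, 12, 3, 11, 2, 4, 8, 8, 10] sum 116, len 16
end 16: [9, 12, 12, 3, 6, 4, 6, 6, 12, 3, 11, 2, 4, 8, 8, 10, 4] sum 120, len 17
end 17: [12, 12, 3, 6, 4, 6, 6, 12, 3, 11, 2, 4, 8, 8, 10, 4, 3] sum 114, len 17
end 18: [12, 12, 3, 6, 4, 6, 6, 12, 3, 11, 2, 4, 8, 8, 10, 4, 3, 6] sum 120, len 18
Shortest qualifying length: 16.

16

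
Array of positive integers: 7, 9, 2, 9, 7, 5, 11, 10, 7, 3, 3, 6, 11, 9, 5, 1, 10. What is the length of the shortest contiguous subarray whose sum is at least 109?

add 7: running sum 7 < 109
add 9: running sum 16 < 109
add 2: running sum 18 < 109
add 9: running sum 27 < 109
add 7: running sum 34 < 109
add 5: running sum 39 < 109
add 11: running sum 50 < 109
add 10: running sum 60 < 109
add 7: running sum 67 < 109
add 3: running sum 70 < 109
add 3: running sum 73 < 109
add 6: running sum 79 < 109
add 11: running sum 90 < 109
add 9: running sum 99 < 109
add 5: running sum 104 < 109
add 1: running sum 105 < 109
add 10: shortest ending here [7, 9, 2, 9, 7, 5, 11, 10, 7, 3, 3, 6, 11, 9, 5, 1, 10] sum 115, len 17
Shortest qualifying length: 17.

17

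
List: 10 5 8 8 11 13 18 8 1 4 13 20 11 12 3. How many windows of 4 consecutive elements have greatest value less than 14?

4

(10, 5, 8, 8) → max 10  < 14 ✓
(5, 8, 8, 11) → max 11  < 14 ✓
(8, 8, 11, 13) → max 13  < 14 ✓
(8, 11, 13, 18) → max 18
(11, 13, 18, 8) → max 18
(13, 18, 8, 1) → max 18
(18, 8, 1, 4) → max 18
(8, 1, 4, 13) → max 13  < 14 ✓
(1, 4, 13, 20) → max 20
(4, 13, 20, 11) → max 20
(13, 20, 11, 12) → max 20
(20, 11, 12, 3) → max 20
4 windows satisfy the condition.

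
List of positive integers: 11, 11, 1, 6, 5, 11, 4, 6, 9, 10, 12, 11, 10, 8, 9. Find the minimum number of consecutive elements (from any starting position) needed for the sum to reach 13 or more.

add 11: running sum 11 < 13
add 11: shortest ending here [11, 11] sum 22, len 2
add 1: shortest ending here [11, 11, 1] sum 23, len 3
add 6: shortest ending here [11, 1, 6] sum 18, len 3
add 5: shortest ending here [11, 1, 6, 5] sum 23, len 4
add 11: shortest ending here [5, 11] sum 16, len 2
add 4: shortest ending here [11, 4] sum 15, len 2
add 6: shortest ending here [11, 4, 6] sum 21, len 3
add 9: shortest ending here [6, 9] sum 15, len 2
add 10: shortest ending here [9, 10] sum 19, len 2
add 12: shortest ending here [10, 12] sum 22, len 2
add 11: shortest ending here [12, 11] sum 23, len 2
add 10: shortest ending here [11, 10] sum 21, len 2
add 8: shortest ending here [10, 8] sum 18, len 2
add 9: shortest ending here [8, 9] sum 17, len 2
Shortest qualifying length: 2.

2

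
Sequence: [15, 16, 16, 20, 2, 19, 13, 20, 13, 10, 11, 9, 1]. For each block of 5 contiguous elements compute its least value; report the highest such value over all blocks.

10

(15, 16, 16, 20, 2) → min 2
(16, 16, 20, 2, 19) → min 2
(16, 20, 2, 19, 13) → min 2
(20, 2, 19, 13, 20) → min 2
(2, 19, 13, 20, 13) → min 2
(19, 13, 20, 13, 10) → min 10
(13, 20, 13, 10, 11) → min 10
(20, 13, 10, 11, 9) → min 9
(13, 10, 11, 9, 1) → min 1
Highest of these is 10.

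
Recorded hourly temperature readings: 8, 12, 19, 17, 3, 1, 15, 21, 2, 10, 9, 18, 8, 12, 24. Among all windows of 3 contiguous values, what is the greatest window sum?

48

8 12 19 → sum 39
12 19 17 → sum 48
19 17 3 → sum 39
17 3 1 → sum 21
3 1 15 → sum 19
1 15 21 → sum 37
15 21 2 → sum 38
21 2 10 → sum 33
2 10 9 → sum 21
10 9 18 → sum 37
9 18 8 → sum 35
18 8 12 → sum 38
8 12 24 → sum 44
Greatest of these is 48.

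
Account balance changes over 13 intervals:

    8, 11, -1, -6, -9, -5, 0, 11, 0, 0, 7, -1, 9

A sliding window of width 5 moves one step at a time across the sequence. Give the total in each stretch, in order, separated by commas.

8 11 -1 -6 -9 → sum 3
11 -1 -6 -9 -5 → sum -10
-1 -6 -9 -5 0 → sum -21
-6 -9 -5 0 11 → sum -9
-9 -5 0 11 0 → sum -3
-5 0 11 0 0 → sum 6
0 11 0 0 7 → sum 18
11 0 0 7 -1 → sum 17
0 0 7 -1 9 → sum 15

3, -10, -21, -9, -3, 6, 18, 17, 15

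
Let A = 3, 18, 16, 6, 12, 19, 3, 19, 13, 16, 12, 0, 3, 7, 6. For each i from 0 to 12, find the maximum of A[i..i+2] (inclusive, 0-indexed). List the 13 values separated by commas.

18, 18, 16, 19, 19, 19, 19, 19, 16, 16, 12, 7, 7

[3, 18, 16] → max 18
[18, 16, 6] → max 18
[16, 6, 12] → max 16
[6, 12, 19] → max 19
[12, 19, 3] → max 19
[19, 3, 19] → max 19
[3, 19, 13] → max 19
[19, 13, 16] → max 19
[13, 16, 12] → max 16
[16, 12, 0] → max 16
[12, 0, 3] → max 12
[0, 3, 7] → max 7
[3, 7, 6] → max 7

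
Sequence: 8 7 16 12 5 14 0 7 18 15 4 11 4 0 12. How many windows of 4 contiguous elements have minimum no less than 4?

[8, 7, 16, 12] → min 7  ≥ 4 ✓
[7, 16, 12, 5] → min 5  ≥ 4 ✓
[16, 12, 5, 14] → min 5  ≥ 4 ✓
[12, 5, 14, 0] → min 0
[5, 14, 0, 7] → min 0
[14, 0, 7, 18] → min 0
[0, 7, 18, 15] → min 0
[7, 18, 15, 4] → min 4  ≥ 4 ✓
[18, 15, 4, 11] → min 4  ≥ 4 ✓
[15, 4, 11, 4] → min 4  ≥ 4 ✓
[4, 11, 4, 0] → min 0
[11, 4, 0, 12] → min 0
6 windows satisfy the condition.

6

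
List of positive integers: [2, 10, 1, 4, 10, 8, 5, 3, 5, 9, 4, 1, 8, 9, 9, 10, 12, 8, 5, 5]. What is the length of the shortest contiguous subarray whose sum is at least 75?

10

Extend right; whenever the sum reaches 75, record the length and shrink from the left:
add 2: running sum 2 < 75
add 10: running sum 12 < 75
add 1: running sum 13 < 75
add 4: running sum 17 < 75
add 10: running sum 27 < 75
add 8: running sum 35 < 75
add 5: running sum 40 < 75
add 3: running sum 43 < 75
add 5: running sum 48 < 75
add 9: running sum 57 < 75
add 4: running sum 61 < 75
add 1: running sum 62 < 75
add 8: running sum 70 < 75
add 9: shortest ending here [10, 1, 4, 10, 8, 5, 3, 5, 9, 4, 1, 8, 9] sum 77, len 13
add 9: shortest ending here [4, 10, 8, 5, 3, 5, 9, 4, 1, 8, 9, 9] sum 75, len 12
add 10: shortest ending here [10, 8, 5, 3, 5, 9, 4, 1, 8, 9, 9, 10] sum 81, len 12
add 12: shortest ending here [5, 3, 5, 9, 4, 1, 8, 9, 9, 10, 12] sum 75, len 11
add 8: shortest ending here [5, 9, 4, 1, 8, 9, 9, 10, 12, 8] sum 75, len 10
add 5: shortest ending here [9, 4, 1, 8, 9, 9, 10, 12, 8, 5] sum 75, len 10
add 5: shortest ending here [9, 4, 1, 8, 9, 9, 10, 12, 8, 5, 5] sum 80, len 11
Shortest qualifying length: 10.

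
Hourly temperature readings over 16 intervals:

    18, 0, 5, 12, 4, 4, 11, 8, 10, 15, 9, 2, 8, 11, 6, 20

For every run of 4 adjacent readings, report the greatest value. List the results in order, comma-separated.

18, 12, 12, 12, 11, 11, 15, 15, 15, 15, 11, 11, 20

(18, 0, 5, 12) → max 18
(0, 5, 12, 4) → max 12
(5, 12, 4, 4) → max 12
(12, 4, 4, 11) → max 12
(4, 4, 11, 8) → max 11
(4, 11, 8, 10) → max 11
(11, 8, 10, 15) → max 15
(8, 10, 15, 9) → max 15
(10, 15, 9, 2) → max 15
(15, 9, 2, 8) → max 15
(9, 2, 8, 11) → max 11
(2, 8, 11, 6) → max 11
(8, 11, 6, 20) → max 20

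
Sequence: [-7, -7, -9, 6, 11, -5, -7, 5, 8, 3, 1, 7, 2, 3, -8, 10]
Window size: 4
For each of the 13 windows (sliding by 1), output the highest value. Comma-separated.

6, 11, 11, 11, 11, 8, 8, 8, 8, 7, 7, 7, 10

[-7, -7, -9, 6] → max 6
[-7, -9, 6, 11] → max 11
[-9, 6, 11, -5] → max 11
[6, 11, -5, -7] → max 11
[11, -5, -7, 5] → max 11
[-5, -7, 5, 8] → max 8
[-7, 5, 8, 3] → max 8
[5, 8, 3, 1] → max 8
[8, 3, 1, 7] → max 8
[3, 1, 7, 2] → max 7
[1, 7, 2, 3] → max 7
[7, 2, 3, -8] → max 7
[2, 3, -8, 10] → max 10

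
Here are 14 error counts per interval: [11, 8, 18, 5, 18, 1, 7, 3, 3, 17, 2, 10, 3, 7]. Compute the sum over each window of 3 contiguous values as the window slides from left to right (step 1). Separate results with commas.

11 8 18 → sum 37
8 18 5 → sum 31
18 5 18 → sum 41
5 18 1 → sum 24
18 1 7 → sum 26
1 7 3 → sum 11
7 3 3 → sum 13
3 3 17 → sum 23
3 17 2 → sum 22
17 2 10 → sum 29
2 10 3 → sum 15
10 3 7 → sum 20

37, 31, 41, 24, 26, 11, 13, 23, 22, 29, 15, 20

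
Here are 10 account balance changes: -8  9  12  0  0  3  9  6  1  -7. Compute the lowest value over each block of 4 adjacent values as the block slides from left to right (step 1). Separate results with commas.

-8, 0, 0, 0, 0, 1, -7

Sliding a size-4 window across the 10 values:
[-8, 9, 12, 0] → min -8
[9, 12, 0, 0] → min 0
[12, 0, 0, 3] → min 0
[0, 0, 3, 9] → min 0
[0, 3, 9, 6] → min 0
[3, 9, 6, 1] → min 1
[9, 6, 1, -7] → min -7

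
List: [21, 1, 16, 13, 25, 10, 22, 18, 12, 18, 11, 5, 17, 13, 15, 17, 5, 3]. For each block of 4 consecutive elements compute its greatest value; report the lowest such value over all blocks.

17

[21, 1, 16, 13] → max 21
[1, 16, 13, 25] → max 25
[16, 13, 25, 10] → max 25
[13, 25, 10, 22] → max 25
[25, 10, 22, 18] → max 25
[10, 22, 18, 12] → max 22
[22, 18, 12, 18] → max 22
[18, 12, 18, 11] → max 18
[12, 18, 11, 5] → max 18
[18, 11, 5, 17] → max 18
[11, 5, 17, 13] → max 17
[5, 17, 13, 15] → max 17
[17, 13, 15, 17] → max 17
[13, 15, 17, 5] → max 17
[15, 17, 5, 3] → max 17
Lowest of these is 17.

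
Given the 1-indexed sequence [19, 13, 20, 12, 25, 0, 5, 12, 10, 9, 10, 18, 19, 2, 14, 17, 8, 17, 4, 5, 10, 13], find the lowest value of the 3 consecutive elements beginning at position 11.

Elements at indices 11..13: 10, 18, 19
min(10, 18, 19) = 10

10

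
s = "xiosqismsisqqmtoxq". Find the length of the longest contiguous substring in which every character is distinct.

[x] len 1
[x, i] len 2
[x, i, o] len 3
[x, i, o, s] len 4
[x, i, o, s, q] len 5
[o, s, q, i] len 4
[q, i, s] len 3
[q, i, s, m] len 4
[m, s] len 2
[m, s, i] len 3
[i, s] len 2
[i, s, q] len 3
[q] len 1
[q, m] len 2
[q, m, t] len 3
[q, m, t, o] len 4
[q, m, t, o, x] len 5
[m, t, o, x, q] len 5
Longest all-distinct length: 5.

5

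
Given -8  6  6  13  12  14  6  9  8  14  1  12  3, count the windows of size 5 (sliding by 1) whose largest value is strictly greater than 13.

8

[-8, 6, 6, 13, 12] → max 13
[6, 6, 13, 12, 14] → max 14  > 13 ✓
[6, 13, 12, 14, 6] → max 14  > 13 ✓
[13, 12, 14, 6, 9] → max 14  > 13 ✓
[12, 14, 6, 9, 8] → max 14  > 13 ✓
[14, 6, 9, 8, 14] → max 14  > 13 ✓
[6, 9, 8, 14, 1] → max 14  > 13 ✓
[9, 8, 14, 1, 12] → max 14  > 13 ✓
[8, 14, 1, 12, 3] → max 14  > 13 ✓
8 windows satisfy the condition.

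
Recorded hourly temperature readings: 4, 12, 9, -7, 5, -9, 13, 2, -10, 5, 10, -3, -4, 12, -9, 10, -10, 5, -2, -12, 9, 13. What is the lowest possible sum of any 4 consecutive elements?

-19

4 12 9 -7 → sum 18
12 9 -7 5 → sum 19
9 -7 5 -9 → sum -2
-7 5 -9 13 → sum 2
5 -9 13 2 → sum 11
-9 13 2 -10 → sum -4
13 2 -10 5 → sum 10
2 -10 5 10 → sum 7
-10 5 10 -3 → sum 2
5 10 -3 -4 → sum 8
10 -3 -4 12 → sum 15
-3 -4 12 -9 → sum -4
-4 12 -9 10 → sum 9
12 -9 10 -10 → sum 3
-9 10 -10 5 → sum -4
10 -10 5 -2 → sum 3
-10 5 -2 -12 → sum -19
5 -2 -12 9 → sum 0
-2 -12 9 13 → sum 8
Lowest of these is -19.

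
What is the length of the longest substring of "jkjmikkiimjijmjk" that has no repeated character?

4

[j] len 1
[j, k] len 2
[k, j] len 2
[k, j, m] len 3
[k, j, m, i] len 4
[j, m, i, k] len 4
[k] len 1
[k, i] len 2
[i] len 1
[i, m] len 2
[i, m, j] len 3
[m, j, i] len 3
[i, j] len 2
[i, j, m] len 3
[m, j] len 2
[m, j, k] len 3
Longest all-distinct length: 4.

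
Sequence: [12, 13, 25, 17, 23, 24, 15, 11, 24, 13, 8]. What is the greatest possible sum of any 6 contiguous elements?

117

(12, 13, 25, 17, 23, 24) → sum 114
(13, 25, 17, 23, 24, 15) → sum 117
(25, 17, 23, 24, 15, 11) → sum 115
(17, 23, 24, 15, 11, 24) → sum 114
(23, 24, 15, 11, 24, 13) → sum 110
(24, 15, 11, 24, 13, 8) → sum 95
Greatest of these is 117.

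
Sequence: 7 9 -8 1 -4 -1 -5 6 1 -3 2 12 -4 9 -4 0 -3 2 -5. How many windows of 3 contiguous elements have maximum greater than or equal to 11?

3

7 9 -8 → max 9
9 -8 1 → max 9
-8 1 -4 → max 1
1 -4 -1 → max 1
-4 -1 -5 → max -1
-1 -5 6 → max 6
-5 6 1 → max 6
6 1 -3 → max 6
1 -3 2 → max 2
-3 2 12 → max 12  ≥ 11 ✓
2 12 -4 → max 12  ≥ 11 ✓
12 -4 9 → max 12  ≥ 11 ✓
-4 9 -4 → max 9
9 -4 0 → max 9
-4 0 -3 → max 0
0 -3 2 → max 2
-3 2 -5 → max 2
3 windows satisfy the condition.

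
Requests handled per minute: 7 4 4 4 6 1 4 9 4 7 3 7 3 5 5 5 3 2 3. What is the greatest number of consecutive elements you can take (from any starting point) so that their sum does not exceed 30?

add 7: [7] sum 7, len 1
add 4: [7, 4] sum 11, len 2
add 4: [7, 4, 4] sum 15, len 3
add 4: [7, 4, 4, 4] sum 19, len 4
add 6: [7, 4, 4, 4, 6] sum 25, len 5
add 1: [7, 4, 4, 4, 6, 1] sum 26, len 6
add 4: [7, 4, 4, 4, 6, 1, 4] sum 30, len 7
add 9: [4, 4, 6, 1, 4, 9] sum 28, len 6
add 4: [4, 6, 1, 4, 9, 4] sum 28, len 6
add 7: [1, 4, 9, 4, 7] sum 25, len 5
add 3: [1, 4, 9, 4, 7, 3] sum 28, len 6
add 7: [9, 4, 7, 3, 7] sum 30, len 5
add 3: [4, 7, 3, 7, 3] sum 24, len 5
add 5: [4, 7, 3, 7, 3, 5] sum 29, len 6
add 5: [7, 3, 7, 3, 5, 5] sum 30, len 6
add 5: [3, 7, 3, 5, 5, 5] sum 28, len 6
add 3: [7, 3, 5, 5, 5, 3] sum 28, len 6
add 2: [7, 3, 5, 5, 5, 3, 2] sum 30, len 7
add 3: [3, 5, 5, 5, 3, 2, 3] sum 26, len 7
Longest length seen: 7.

7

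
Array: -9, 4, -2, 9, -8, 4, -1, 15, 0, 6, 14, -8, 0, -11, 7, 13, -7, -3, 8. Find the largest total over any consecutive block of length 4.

(-9, 4, -2, 9) → sum 2
(4, -2, 9, -8) → sum 3
(-2, 9, -8, 4) → sum 3
(9, -8, 4, -1) → sum 4
(-8, 4, -1, 15) → sum 10
(4, -1, 15, 0) → sum 18
(-1, 15, 0, 6) → sum 20
(15, 0, 6, 14) → sum 35
(0, 6, 14, -8) → sum 12
(6, 14, -8, 0) → sum 12
(14, -8, 0, -11) → sum -5
(-8, 0, -11, 7) → sum -12
(0, -11, 7, 13) → sum 9
(-11, 7, 13, -7) → sum 2
(7, 13, -7, -3) → sum 10
(13, -7, -3, 8) → sum 11
Largest of these is 35.

35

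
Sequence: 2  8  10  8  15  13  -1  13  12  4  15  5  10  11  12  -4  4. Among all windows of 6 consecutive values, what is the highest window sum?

60

[2, 8, 10, 8, 15, 13] → sum 56
[8, 10, 8, 15, 13, -1] → sum 53
[10, 8, 15, 13, -1, 13] → sum 58
[8, 15, 13, -1, 13, 12] → sum 60
[15, 13, -1, 13, 12, 4] → sum 56
[13, -1, 13, 12, 4, 15] → sum 56
[-1, 13, 12, 4, 15, 5] → sum 48
[13, 12, 4, 15, 5, 10] → sum 59
[12, 4, 15, 5, 10, 11] → sum 57
[4, 15, 5, 10, 11, 12] → sum 57
[15, 5, 10, 11, 12, -4] → sum 49
[5, 10, 11, 12, -4, 4] → sum 38
Highest of these is 60.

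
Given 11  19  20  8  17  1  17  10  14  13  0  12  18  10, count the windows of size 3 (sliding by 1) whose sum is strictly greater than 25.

[11, 19, 20] → sum 50  > 25 ✓
[19, 20, 8] → sum 47  > 25 ✓
[20, 8, 17] → sum 45  > 25 ✓
[8, 17, 1] → sum 26  > 25 ✓
[17, 1, 17] → sum 35  > 25 ✓
[1, 17, 10] → sum 28  > 25 ✓
[17, 10, 14] → sum 41  > 25 ✓
[10, 14, 13] → sum 37  > 25 ✓
[14, 13, 0] → sum 27  > 25 ✓
[13, 0, 12] → sum 25
[0, 12, 18] → sum 30  > 25 ✓
[12, 18, 10] → sum 40  > 25 ✓
11 windows satisfy the condition.

11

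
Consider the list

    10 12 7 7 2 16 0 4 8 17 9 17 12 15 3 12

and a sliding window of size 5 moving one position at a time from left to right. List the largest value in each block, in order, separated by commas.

[10, 12, 7, 7, 2] → max 12
[12, 7, 7, 2, 16] → max 16
[7, 7, 2, 16, 0] → max 16
[7, 2, 16, 0, 4] → max 16
[2, 16, 0, 4, 8] → max 16
[16, 0, 4, 8, 17] → max 17
[0, 4, 8, 17, 9] → max 17
[4, 8, 17, 9, 17] → max 17
[8, 17, 9, 17, 12] → max 17
[17, 9, 17, 12, 15] → max 17
[9, 17, 12, 15, 3] → max 17
[17, 12, 15, 3, 12] → max 17

12, 16, 16, 16, 16, 17, 17, 17, 17, 17, 17, 17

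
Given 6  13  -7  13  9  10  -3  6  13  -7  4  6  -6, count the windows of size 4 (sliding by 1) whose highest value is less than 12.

[6, 13, -7, 13] → max 13
[13, -7, 13, 9] → max 13
[-7, 13, 9, 10] → max 13
[13, 9, 10, -3] → max 13
[9, 10, -3, 6] → max 10  < 12 ✓
[10, -3, 6, 13] → max 13
[-3, 6, 13, -7] → max 13
[6, 13, -7, 4] → max 13
[13, -7, 4, 6] → max 13
[-7, 4, 6, -6] → max 6  < 12 ✓
2 windows satisfy the condition.

2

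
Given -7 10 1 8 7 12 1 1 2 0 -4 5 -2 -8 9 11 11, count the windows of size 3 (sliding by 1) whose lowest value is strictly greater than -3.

8

[-7, 10, 1] → min -7
[10, 1, 8] → min 1  > -3 ✓
[1, 8, 7] → min 1  > -3 ✓
[8, 7, 12] → min 7  > -3 ✓
[7, 12, 1] → min 1  > -3 ✓
[12, 1, 1] → min 1  > -3 ✓
[1, 1, 2] → min 1  > -3 ✓
[1, 2, 0] → min 0  > -3 ✓
[2, 0, -4] → min -4
[0, -4, 5] → min -4
[-4, 5, -2] → min -4
[5, -2, -8] → min -8
[-2, -8, 9] → min -8
[-8, 9, 11] → min -8
[9, 11, 11] → min 9  > -3 ✓
8 windows satisfy the condition.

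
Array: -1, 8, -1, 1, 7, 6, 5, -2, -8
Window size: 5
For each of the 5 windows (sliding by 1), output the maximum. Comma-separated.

8, 8, 7, 7, 7

(-1, 8, -1, 1, 7) → max 8
(8, -1, 1, 7, 6) → max 8
(-1, 1, 7, 6, 5) → max 7
(1, 7, 6, 5, -2) → max 7
(7, 6, 5, -2, -8) → max 7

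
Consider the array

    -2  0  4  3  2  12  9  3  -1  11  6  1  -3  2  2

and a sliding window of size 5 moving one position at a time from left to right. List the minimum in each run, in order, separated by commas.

-2, 0, 2, 2, -1, -1, -1, -1, -3, -3, -3

Sliding a size-5 window across the 15 values:
(-2, 0, 4, 3, 2) → min -2
(0, 4, 3, 2, 12) → min 0
(4, 3, 2, 12, 9) → min 2
(3, 2, 12, 9, 3) → min 2
(2, 12, 9, 3, -1) → min -1
(12, 9, 3, -1, 11) → min -1
(9, 3, -1, 11, 6) → min -1
(3, -1, 11, 6, 1) → min -1
(-1, 11, 6, 1, -3) → min -3
(11, 6, 1, -3, 2) → min -3
(6, 1, -3, 2, 2) → min -3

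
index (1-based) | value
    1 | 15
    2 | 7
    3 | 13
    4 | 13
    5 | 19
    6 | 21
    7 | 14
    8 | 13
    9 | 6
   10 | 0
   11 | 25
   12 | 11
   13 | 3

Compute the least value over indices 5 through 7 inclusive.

14

Elements at indices 5..7: 19, 21, 14
min(19, 21, 14) = 14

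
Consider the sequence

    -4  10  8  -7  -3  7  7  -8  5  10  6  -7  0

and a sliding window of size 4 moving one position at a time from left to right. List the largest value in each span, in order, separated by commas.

10, 10, 8, 7, 7, 7, 10, 10, 10, 10

-4 10 8 -7 → max 10
10 8 -7 -3 → max 10
8 -7 -3 7 → max 8
-7 -3 7 7 → max 7
-3 7 7 -8 → max 7
7 7 -8 5 → max 7
7 -8 5 10 → max 10
-8 5 10 6 → max 10
5 10 6 -7 → max 10
10 6 -7 0 → max 10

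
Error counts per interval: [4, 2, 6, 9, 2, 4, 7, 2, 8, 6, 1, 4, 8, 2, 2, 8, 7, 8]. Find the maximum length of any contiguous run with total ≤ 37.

8

Extend to the right; shrink from the left whenever the sum exceeds 37:
→ 4: sum 4, len 1
→ 2: sum 6, len 2
→ 6: sum 12, len 3
→ 9: sum 21, len 4
→ 2: sum 23, len 5
→ 4: sum 27, len 6
→ 7: sum 34, len 7
→ 2: sum 36, len 8
→ 8 (dropped 4, 2, 6): sum 32, len 6
→ 6 (dropped 9): sum 29, len 6
→ 1: sum 30, len 7
→ 4: sum 34, len 8
→ 8 (dropped 2, 4): sum 36, len 7
→ 2 (dropped 7): sum 31, len 7
→ 2: sum 33, len 8
→ 8 (dropped 2, 8): sum 31, len 7
→ 7 (dropped 6): sum 32, len 7
→ 8 (dropped 1, 4): sum 35, len 6
Longest length seen: 8.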